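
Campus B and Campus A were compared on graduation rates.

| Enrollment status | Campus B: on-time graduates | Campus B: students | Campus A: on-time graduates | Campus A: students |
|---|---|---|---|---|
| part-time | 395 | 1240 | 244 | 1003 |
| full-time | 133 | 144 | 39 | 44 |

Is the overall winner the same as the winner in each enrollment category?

Yes

Part-time: Campus B 395/1240 = 31.9%, Campus A 244/1003 = 24.3% → Campus B
Full-time: Campus B 133/144 = 92.4%, Campus A 39/44 = 88.6% → Campus B
Overall: Campus B 528/1384 = 38.2%, Campus A 283/1047 = 27.0% → Campus B
Campus B wins overall and in every enrollment group — no reversal.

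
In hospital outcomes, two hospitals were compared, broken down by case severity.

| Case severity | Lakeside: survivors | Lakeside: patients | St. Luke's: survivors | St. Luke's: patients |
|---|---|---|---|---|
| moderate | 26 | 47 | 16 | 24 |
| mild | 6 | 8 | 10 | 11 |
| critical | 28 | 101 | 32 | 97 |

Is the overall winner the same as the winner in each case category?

Moderate: Lakeside 26/47 = 55.3%, St. Luke's 16/24 = 66.7% → St. Luke's
Mild: Lakeside 6/8 = 75.0%, St. Luke's 10/11 = 90.9% → St. Luke's
Critical: Lakeside 28/101 = 27.7%, St. Luke's 32/97 = 33.0% → St. Luke's
Overall: Lakeside 60/156 = 38.5%, St. Luke's 58/132 = 43.9% → St. Luke's
St. Luke's wins overall and in every case group — no reversal.

Yes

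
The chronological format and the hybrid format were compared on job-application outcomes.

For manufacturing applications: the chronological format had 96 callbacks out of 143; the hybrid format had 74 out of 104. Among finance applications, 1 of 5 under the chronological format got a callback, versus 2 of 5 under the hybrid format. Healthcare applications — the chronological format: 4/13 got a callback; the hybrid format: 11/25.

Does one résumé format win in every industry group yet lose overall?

Manufacturing: the chronological format 96/143 = 67.1%, the hybrid format 74/104 = 71.2% → the hybrid format
Finance: the chronological format 1/5 = 20.0%, the hybrid format 2/5 = 40.0% → the hybrid format
Healthcare: the chronological format 4/13 = 30.8%, the hybrid format 11/25 = 44.0% → the hybrid format
Overall: the chronological format 101/161 = 62.7%, the hybrid format 87/134 = 64.9% → the hybrid format
The hybrid format wins overall and in every industry group — no reversal.

No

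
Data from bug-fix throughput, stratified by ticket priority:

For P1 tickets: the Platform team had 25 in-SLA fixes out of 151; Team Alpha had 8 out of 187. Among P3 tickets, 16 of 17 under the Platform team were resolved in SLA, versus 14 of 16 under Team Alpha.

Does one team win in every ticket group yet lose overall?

P1: the Platform team 25/151 = 16.6%, Team Alpha 8/187 = 4.3% → the Platform team
P3: the Platform team 16/17 = 94.1%, Team Alpha 14/16 = 87.5% → the Platform team
Overall: the Platform team 41/168 = 24.4%, Team Alpha 22/203 = 10.8% → the Platform team
The Platform team wins overall and in every ticket group — no reversal.

No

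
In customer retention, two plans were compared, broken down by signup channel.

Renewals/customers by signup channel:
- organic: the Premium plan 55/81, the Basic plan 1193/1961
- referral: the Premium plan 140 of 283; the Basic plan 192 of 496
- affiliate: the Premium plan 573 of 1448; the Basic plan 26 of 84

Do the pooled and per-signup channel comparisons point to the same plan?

Organic: the Premium plan 55/81 = 67.9%, the Basic plan 1193/1961 = 60.8% → the Premium plan
Referral: the Premium plan 140/283 = 49.5%, the Basic plan 192/496 = 38.7% → the Premium plan
Affiliate: the Premium plan 573/1448 = 39.6%, the Basic plan 26/84 = 31.0% → the Premium plan
Overall: the Premium plan 768/1812 = 42.4%, the Basic plan 1411/2541 = 55.5% → the Basic plan
The Premium plan wins each signup group but the Basic plan wins overall — the comparison reverses. The Premium plan's customers skew toward affiliate, which has a lower base rate.

No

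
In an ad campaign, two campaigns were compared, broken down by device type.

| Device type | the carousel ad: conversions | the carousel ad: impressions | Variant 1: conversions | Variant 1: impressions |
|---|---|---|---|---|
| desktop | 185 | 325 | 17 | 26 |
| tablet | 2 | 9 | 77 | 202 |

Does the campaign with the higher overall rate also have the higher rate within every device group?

No

Desktop: the carousel ad 185/325 = 56.9%, Variant 1 17/26 = 65.4% → Variant 1
Tablet: the carousel ad 2/9 = 22.2%, Variant 1 77/202 = 38.1% → Variant 1
Overall: the carousel ad 187/334 = 56.0%, Variant 1 94/228 = 41.2% → the carousel ad
Variant 1 wins each device group but the carousel ad wins overall — the comparison reverses. Variant 1's impressions skew toward tablet, which has a lower base rate.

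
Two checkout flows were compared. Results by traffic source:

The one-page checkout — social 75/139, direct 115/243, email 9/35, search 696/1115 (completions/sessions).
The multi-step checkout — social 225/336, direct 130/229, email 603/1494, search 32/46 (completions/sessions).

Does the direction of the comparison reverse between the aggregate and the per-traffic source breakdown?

Social: the one-page checkout 75/139 = 54.0%, the multi-step checkout 225/336 = 67.0% → the multi-step checkout
Direct: the one-page checkout 115/243 = 47.3%, the multi-step checkout 130/229 = 56.8% → the multi-step checkout
Email: the one-page checkout 9/35 = 25.7%, the multi-step checkout 603/1494 = 40.4% → the multi-step checkout
Search: the one-page checkout 696/1115 = 62.4%, the multi-step checkout 32/46 = 69.6% → the multi-step checkout
Overall: the one-page checkout 895/1532 = 58.4%, the multi-step checkout 990/2105 = 47.0% → the one-page checkout
The multi-step checkout wins each traffic group but the one-page checkout wins overall — the comparison reverses. The multi-step checkout's sessions skew toward email, which has a lower base rate.

Yes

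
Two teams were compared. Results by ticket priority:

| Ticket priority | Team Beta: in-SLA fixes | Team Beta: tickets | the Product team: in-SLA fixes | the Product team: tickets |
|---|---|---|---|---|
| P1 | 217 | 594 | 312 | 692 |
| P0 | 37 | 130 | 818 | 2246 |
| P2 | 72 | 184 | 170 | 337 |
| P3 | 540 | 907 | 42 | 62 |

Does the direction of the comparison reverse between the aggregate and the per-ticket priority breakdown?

Yes

P1: Team Beta 217/594 = 36.5%, the Product team 312/692 = 45.1% → the Product team
P0: Team Beta 37/130 = 28.5%, the Product team 818/2246 = 36.4% → the Product team
P2: Team Beta 72/184 = 39.1%, the Product team 170/337 = 50.4% → the Product team
P3: Team Beta 540/907 = 59.5%, the Product team 42/62 = 67.7% → the Product team
Overall: Team Beta 866/1815 = 47.7%, the Product team 1342/3337 = 40.2% → Team Beta
The Product team wins each ticket group but Team Beta wins overall — the comparison reverses. The Product team's tickets skew toward P0, which has a lower base rate.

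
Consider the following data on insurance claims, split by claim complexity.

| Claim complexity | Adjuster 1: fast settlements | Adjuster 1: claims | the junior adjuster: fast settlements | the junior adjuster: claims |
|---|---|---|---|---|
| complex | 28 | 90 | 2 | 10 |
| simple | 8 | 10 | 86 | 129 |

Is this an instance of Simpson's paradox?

Yes

Complex: Adjuster 1 28/90 = 31.1%, the junior adjuster 2/10 = 20.0% → Adjuster 1
Simple: Adjuster 1 8/10 = 80.0%, the junior adjuster 86/129 = 66.7% → Adjuster 1
Overall: Adjuster 1 36/100 = 36.0%, the junior adjuster 88/139 = 63.3% → the junior adjuster
Adjuster 1 wins each claim group but the junior adjuster wins overall — the comparison reverses. Adjuster 1's claims skew toward complex, which has a lower base rate.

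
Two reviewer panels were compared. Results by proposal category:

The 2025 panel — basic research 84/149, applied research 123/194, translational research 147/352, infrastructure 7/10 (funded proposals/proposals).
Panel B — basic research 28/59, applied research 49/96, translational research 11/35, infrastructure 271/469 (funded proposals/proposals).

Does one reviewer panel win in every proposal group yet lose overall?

Yes

Basic research: the 2025 panel 84/149 = 56.4%, Panel B 28/59 = 47.5% → the 2025 panel
Applied research: the 2025 panel 123/194 = 63.4%, Panel B 49/96 = 51.0% → the 2025 panel
Translational research: the 2025 panel 147/352 = 41.8%, Panel B 11/35 = 31.4% → the 2025 panel
Infrastructure: the 2025 panel 7/10 = 70.0%, Panel B 271/469 = 57.8% → the 2025 panel
Overall: the 2025 panel 361/705 = 51.2%, Panel B 359/659 = 54.5% → Panel B
The 2025 panel wins each proposal group but Panel B wins overall — the comparison reverses. The 2025 panel's proposals skew toward translational research, which has a lower base rate.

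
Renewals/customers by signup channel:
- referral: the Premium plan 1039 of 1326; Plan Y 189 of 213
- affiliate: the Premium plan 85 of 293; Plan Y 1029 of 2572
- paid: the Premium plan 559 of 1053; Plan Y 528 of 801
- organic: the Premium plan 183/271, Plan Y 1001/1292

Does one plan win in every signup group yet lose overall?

Referral: the Premium plan 1039/1326 = 78.4%, Plan Y 189/213 = 88.7% → Plan Y
Affiliate: the Premium plan 85/293 = 29.0%, Plan Y 1029/2572 = 40.0% → Plan Y
Paid: the Premium plan 559/1053 = 53.1%, Plan Y 528/801 = 65.9% → Plan Y
Organic: the Premium plan 183/271 = 67.5%, Plan Y 1001/1292 = 77.5% → Plan Y
Overall: the Premium plan 1866/2943 = 63.4%, Plan Y 2747/4878 = 56.3% → the Premium plan
Plan Y wins each signup group but the Premium plan wins overall — the comparison reverses. Plan Y's customers skew toward affiliate, which has a lower base rate.

Yes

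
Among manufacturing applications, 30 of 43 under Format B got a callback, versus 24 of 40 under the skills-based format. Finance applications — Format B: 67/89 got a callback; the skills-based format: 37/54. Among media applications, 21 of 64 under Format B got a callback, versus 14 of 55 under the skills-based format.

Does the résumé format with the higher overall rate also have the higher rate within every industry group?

Yes

Manufacturing: Format B 30/43 = 69.8%, the skills-based format 24/40 = 60.0% → Format B
Finance: Format B 67/89 = 75.3%, the skills-based format 37/54 = 68.5% → Format B
Media: Format B 21/64 = 32.8%, the skills-based format 14/55 = 25.5% → Format B
Overall: Format B 118/196 = 60.2%, the skills-based format 75/149 = 50.3% → Format B
Format B wins overall and in every industry group — no reversal.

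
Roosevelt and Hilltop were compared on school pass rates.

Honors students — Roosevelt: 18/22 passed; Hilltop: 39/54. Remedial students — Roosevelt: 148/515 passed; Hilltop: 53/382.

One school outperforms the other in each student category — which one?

Honors: Roosevelt 18/22 = 81.8%, Hilltop 39/54 = 72.2% → Roosevelt
Remedial: Roosevelt 148/515 = 28.7%, Hilltop 53/382 = 13.9% → Roosevelt
Roosevelt has the higher rate in both groups.

Roosevelt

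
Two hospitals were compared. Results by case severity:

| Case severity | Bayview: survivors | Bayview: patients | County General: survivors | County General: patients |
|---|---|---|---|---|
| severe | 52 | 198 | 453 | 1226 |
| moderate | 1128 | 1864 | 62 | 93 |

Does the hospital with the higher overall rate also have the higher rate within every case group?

Severe: Bayview 52/198 = 26.3%, County General 453/1226 = 36.9% → County General
Moderate: Bayview 1128/1864 = 60.5%, County General 62/93 = 66.7% → County General
Overall: Bayview 1180/2062 = 57.2%, County General 515/1319 = 39.0% → Bayview
County General wins each case group but Bayview wins overall — the comparison reverses. County General's patients skew toward severe, which has a lower base rate.

No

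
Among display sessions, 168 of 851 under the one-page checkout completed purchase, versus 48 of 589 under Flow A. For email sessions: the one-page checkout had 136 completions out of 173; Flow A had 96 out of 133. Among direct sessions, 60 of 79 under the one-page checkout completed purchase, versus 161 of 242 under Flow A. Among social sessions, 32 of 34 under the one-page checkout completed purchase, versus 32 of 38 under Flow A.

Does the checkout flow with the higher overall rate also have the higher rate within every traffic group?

Display: the one-page checkout 168/851 = 19.7%, Flow A 48/589 = 8.1% → the one-page checkout
Email: the one-page checkout 136/173 = 78.6%, Flow A 96/133 = 72.2% → the one-page checkout
Direct: the one-page checkout 60/79 = 75.9%, Flow A 161/242 = 66.5% → the one-page checkout
Social: the one-page checkout 32/34 = 94.1%, Flow A 32/38 = 84.2% → the one-page checkout
Overall: the one-page checkout 396/1137 = 34.8%, Flow A 337/1002 = 33.6% → the one-page checkout
The one-page checkout wins overall and in every traffic group — no reversal.

Yes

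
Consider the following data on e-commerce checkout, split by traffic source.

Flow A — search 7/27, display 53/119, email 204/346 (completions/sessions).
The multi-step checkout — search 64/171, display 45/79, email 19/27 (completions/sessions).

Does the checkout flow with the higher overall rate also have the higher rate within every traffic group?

Search: Flow A 7/27 = 25.9%, the multi-step checkout 64/171 = 37.4% → the multi-step checkout
Display: Flow A 53/119 = 44.5%, the multi-step checkout 45/79 = 57.0% → the multi-step checkout
Email: Flow A 204/346 = 59.0%, the multi-step checkout 19/27 = 70.4% → the multi-step checkout
Overall: Flow A 264/492 = 53.7%, the multi-step checkout 128/277 = 46.2% → Flow A
The multi-step checkout wins each traffic group but Flow A wins overall — the comparison reverses. The multi-step checkout's sessions skew toward search, which has a lower base rate.

No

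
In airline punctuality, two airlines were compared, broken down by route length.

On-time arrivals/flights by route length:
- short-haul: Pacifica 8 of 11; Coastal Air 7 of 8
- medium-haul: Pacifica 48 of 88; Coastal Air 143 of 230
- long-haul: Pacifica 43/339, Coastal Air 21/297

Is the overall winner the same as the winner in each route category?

No

Short-haul: Pacifica 8/11 = 72.7%, Coastal Air 7/8 = 87.5% → Coastal Air
Medium-haul: Pacifica 48/88 = 54.5%, Coastal Air 143/230 = 62.2% → Coastal Air
Long-haul: Pacifica 43/339 = 12.7%, Coastal Air 21/297 = 7.1% → Pacifica
Overall: Pacifica 99/438 = 22.6%, Coastal Air 171/535 = 32.0% → Coastal Air
Neither sweeps: Pacifica wins 1 of 3 groups, Coastal Air wins 2. Coastal Air wins overall but not every group — no Simpson reversal.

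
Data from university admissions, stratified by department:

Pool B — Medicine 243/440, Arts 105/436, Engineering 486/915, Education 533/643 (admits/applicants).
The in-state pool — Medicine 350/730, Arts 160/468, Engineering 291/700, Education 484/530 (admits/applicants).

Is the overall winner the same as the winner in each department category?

Medicine: Pool B 243/440 = 55.2%, the in-state pool 350/730 = 47.9% → Pool B
Arts: Pool B 105/436 = 24.1%, the in-state pool 160/468 = 34.2% → the in-state pool
Engineering: Pool B 486/915 = 53.1%, the in-state pool 291/700 = 41.6% → Pool B
Education: Pool B 533/643 = 82.9%, the in-state pool 484/530 = 91.3% → the in-state pool
Overall: Pool B 1367/2434 = 56.2%, the in-state pool 1285/2428 = 52.9% → Pool B
Neither sweeps: Pool B wins 2 of 4 groups, the in-state pool wins 2. Pool B wins overall but not every group — no Simpson reversal.

No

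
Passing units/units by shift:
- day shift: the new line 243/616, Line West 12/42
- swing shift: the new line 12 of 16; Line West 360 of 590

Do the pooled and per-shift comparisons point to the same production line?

Day shift: the new line 243/616 = 39.4%, Line West 12/42 = 28.6% → the new line
Swing shift: the new line 12/16 = 75.0%, Line West 360/590 = 61.0% → the new line
Overall: the new line 255/632 = 40.3%, Line West 372/632 = 58.9% → Line West
The new line wins each shift group but Line West wins overall — the comparison reverses. The new line's units skew toward day shift, which has a lower base rate.

No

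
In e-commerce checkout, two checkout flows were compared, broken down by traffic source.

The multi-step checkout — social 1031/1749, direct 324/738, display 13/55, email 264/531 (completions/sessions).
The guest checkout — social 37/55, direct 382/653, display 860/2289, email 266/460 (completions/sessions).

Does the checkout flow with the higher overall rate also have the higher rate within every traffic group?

Social: the multi-step checkout 1031/1749 = 58.9%, the guest checkout 37/55 = 67.3% → the guest checkout
Direct: the multi-step checkout 324/738 = 43.9%, the guest checkout 382/653 = 58.5% → the guest checkout
Display: the multi-step checkout 13/55 = 23.6%, the guest checkout 860/2289 = 37.6% → the guest checkout
Email: the multi-step checkout 264/531 = 49.7%, the guest checkout 266/460 = 57.8% → the guest checkout
Overall: the multi-step checkout 1632/3073 = 53.1%, the guest checkout 1545/3457 = 44.7% → the multi-step checkout
The guest checkout wins each traffic group but the multi-step checkout wins overall — the comparison reverses. The guest checkout's sessions skew toward display, which has a lower base rate.

No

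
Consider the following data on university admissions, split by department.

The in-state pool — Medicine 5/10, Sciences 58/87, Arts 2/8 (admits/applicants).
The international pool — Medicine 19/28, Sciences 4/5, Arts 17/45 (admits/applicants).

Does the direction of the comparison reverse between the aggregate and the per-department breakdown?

Yes

Medicine: the in-state pool 5/10 = 50.0%, the international pool 19/28 = 67.9% → the international pool
Sciences: the in-state pool 58/87 = 66.7%, the international pool 4/5 = 80.0% → the international pool
Arts: the in-state pool 2/8 = 25.0%, the international pool 17/45 = 37.8% → the international pool
Overall: the in-state pool 65/105 = 61.9%, the international pool 40/78 = 51.3% → the in-state pool
The international pool wins each department group but the in-state pool wins overall — the comparison reverses. The international pool's applicants skew toward Arts, which has a lower base rate.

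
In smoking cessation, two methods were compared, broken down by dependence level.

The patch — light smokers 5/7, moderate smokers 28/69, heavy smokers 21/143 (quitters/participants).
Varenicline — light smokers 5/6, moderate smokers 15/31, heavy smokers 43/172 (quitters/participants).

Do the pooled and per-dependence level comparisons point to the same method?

Yes

Light smokers: the patch 5/7 = 71.4%, varenicline 5/6 = 83.3% → varenicline
Moderate smokers: the patch 28/69 = 40.6%, varenicline 15/31 = 48.4% → varenicline
Heavy smokers: the patch 21/143 = 14.7%, varenicline 43/172 = 25.0% → varenicline
Overall: the patch 54/219 = 24.7%, varenicline 63/209 = 30.1% → varenicline
Varenicline wins overall and in every dependence group — no reversal.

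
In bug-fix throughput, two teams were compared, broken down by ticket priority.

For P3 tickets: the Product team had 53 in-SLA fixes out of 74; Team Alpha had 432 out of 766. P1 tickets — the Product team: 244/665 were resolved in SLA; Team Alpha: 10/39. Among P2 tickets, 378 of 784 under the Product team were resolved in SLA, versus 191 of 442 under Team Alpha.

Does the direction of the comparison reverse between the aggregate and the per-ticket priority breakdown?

P3: the Product team 53/74 = 71.6%, Team Alpha 432/766 = 56.4% → the Product team
P1: the Product team 244/665 = 36.7%, Team Alpha 10/39 = 25.6% → the Product team
P2: the Product team 378/784 = 48.2%, Team Alpha 191/442 = 43.2% → the Product team
Overall: the Product team 675/1523 = 44.3%, Team Alpha 633/1247 = 50.8% → Team Alpha
The Product team wins each ticket group but Team Alpha wins overall — the comparison reverses. The Product team's tickets skew toward P1, which has a lower base rate.

Yes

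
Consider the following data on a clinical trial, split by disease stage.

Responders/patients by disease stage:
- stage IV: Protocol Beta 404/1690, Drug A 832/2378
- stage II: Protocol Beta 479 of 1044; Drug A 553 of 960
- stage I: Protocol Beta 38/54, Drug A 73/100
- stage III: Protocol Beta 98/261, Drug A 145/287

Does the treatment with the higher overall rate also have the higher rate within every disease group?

Stage IV: Protocol Beta 404/1690 = 23.9%, Drug A 832/2378 = 35.0% → Drug A
Stage II: Protocol Beta 479/1044 = 45.9%, Drug A 553/960 = 57.6% → Drug A
Stage I: Protocol Beta 38/54 = 70.4%, Drug A 73/100 = 73.0% → Drug A
Stage III: Protocol Beta 98/261 = 37.5%, Drug A 145/287 = 50.5% → Drug A
Overall: Protocol Beta 1019/3049 = 33.4%, Drug A 1603/3725 = 43.0% → Drug A
Drug A wins overall and in every disease group — no reversal.

Yes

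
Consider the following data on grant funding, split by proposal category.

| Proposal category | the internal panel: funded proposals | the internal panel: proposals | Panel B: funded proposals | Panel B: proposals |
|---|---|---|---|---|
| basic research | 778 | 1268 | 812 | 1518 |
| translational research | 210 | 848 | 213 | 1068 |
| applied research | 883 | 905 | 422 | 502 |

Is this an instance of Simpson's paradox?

No

Basic research: the internal panel 778/1268 = 61.4%, Panel B 812/1518 = 53.5% → the internal panel
Translational research: the internal panel 210/848 = 24.8%, Panel B 213/1068 = 19.9% → the internal panel
Applied research: the internal panel 883/905 = 97.6%, Panel B 422/502 = 84.1% → the internal panel
Overall: the internal panel 1871/3021 = 61.9%, Panel B 1447/3088 = 46.9% → the internal panel
The internal panel wins overall and in every proposal group — no reversal.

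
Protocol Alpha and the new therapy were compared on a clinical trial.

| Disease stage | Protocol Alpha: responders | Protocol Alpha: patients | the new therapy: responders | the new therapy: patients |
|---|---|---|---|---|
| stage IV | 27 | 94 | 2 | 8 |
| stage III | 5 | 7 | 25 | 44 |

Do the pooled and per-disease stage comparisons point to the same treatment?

Stage IV: Protocol Alpha 27/94 = 28.7%, the new therapy 2/8 = 25.0% → Protocol Alpha
Stage III: Protocol Alpha 5/7 = 71.4%, the new therapy 25/44 = 56.8% → Protocol Alpha
Overall: Protocol Alpha 32/101 = 31.7%, the new therapy 27/52 = 51.9% → the new therapy
Protocol Alpha wins each disease group but the new therapy wins overall — the comparison reverses. Protocol Alpha's patients skew toward stage IV, which has a lower base rate.

No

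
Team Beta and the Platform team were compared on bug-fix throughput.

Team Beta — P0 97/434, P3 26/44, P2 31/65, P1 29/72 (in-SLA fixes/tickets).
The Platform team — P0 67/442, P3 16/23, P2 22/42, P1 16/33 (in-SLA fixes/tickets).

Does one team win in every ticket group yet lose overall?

No

P0: Team Beta 97/434 = 22.4%, the Platform team 67/442 = 15.2% → Team Beta
P3: Team Beta 26/44 = 59.1%, the Platform team 16/23 = 69.6% → the Platform team
P2: Team Beta 31/65 = 47.7%, the Platform team 22/42 = 52.4% → the Platform team
P1: Team Beta 29/72 = 40.3%, the Platform team 16/33 = 48.5% → the Platform team
Overall: Team Beta 183/615 = 29.8%, the Platform team 121/540 = 22.4% → Team Beta
Neither sweeps: Team Beta wins 1 of 4 groups, the Platform team wins 3. Team Beta wins overall but not every group — no Simpson reversal.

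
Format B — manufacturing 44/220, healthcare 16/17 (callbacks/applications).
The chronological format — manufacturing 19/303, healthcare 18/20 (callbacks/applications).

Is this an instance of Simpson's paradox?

No

Manufacturing: Format B 44/220 = 20.0%, the chronological format 19/303 = 6.3% → Format B
Healthcare: Format B 16/17 = 94.1%, the chronological format 18/20 = 90.0% → Format B
Overall: Format B 60/237 = 25.3%, the chronological format 37/323 = 11.5% → Format B
Format B wins overall and in every industry group — no reversal.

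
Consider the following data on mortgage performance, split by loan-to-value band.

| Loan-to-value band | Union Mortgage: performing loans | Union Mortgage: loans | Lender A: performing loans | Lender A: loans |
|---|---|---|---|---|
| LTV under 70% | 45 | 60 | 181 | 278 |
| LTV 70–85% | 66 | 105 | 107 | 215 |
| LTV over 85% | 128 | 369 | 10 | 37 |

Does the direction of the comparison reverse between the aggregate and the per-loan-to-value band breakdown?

LTV under 70%: Union Mortgage 45/60 = 75.0%, Lender A 181/278 = 65.1% → Union Mortgage
LTV 70–85%: Union Mortgage 66/105 = 62.9%, Lender A 107/215 = 49.8% → Union Mortgage
LTV over 85%: Union Mortgage 128/369 = 34.7%, Lender A 10/37 = 27.0% → Union Mortgage
Overall: Union Mortgage 239/534 = 44.8%, Lender A 298/530 = 56.2% → Lender A
Union Mortgage wins each loan-to-value group but Lender A wins overall — the comparison reverses. Union Mortgage's loans skew toward LTV over 85%, which has a lower base rate.

Yes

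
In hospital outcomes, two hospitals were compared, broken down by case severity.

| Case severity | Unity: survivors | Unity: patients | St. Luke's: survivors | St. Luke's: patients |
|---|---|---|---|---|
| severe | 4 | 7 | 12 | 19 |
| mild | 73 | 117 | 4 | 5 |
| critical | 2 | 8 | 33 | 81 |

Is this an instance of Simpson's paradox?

Yes

Severe: Unity 4/7 = 57.1%, St. Luke's 12/19 = 63.2% → St. Luke's
Mild: Unity 73/117 = 62.4%, St. Luke's 4/5 = 80.0% → St. Luke's
Critical: Unity 2/8 = 25.0%, St. Luke's 33/81 = 40.7% → St. Luke's
Overall: Unity 79/132 = 59.8%, St. Luke's 49/105 = 46.7% → Unity
St. Luke's wins each case group but Unity wins overall — the comparison reverses. St. Luke's's patients skew toward critical, which has a lower base rate.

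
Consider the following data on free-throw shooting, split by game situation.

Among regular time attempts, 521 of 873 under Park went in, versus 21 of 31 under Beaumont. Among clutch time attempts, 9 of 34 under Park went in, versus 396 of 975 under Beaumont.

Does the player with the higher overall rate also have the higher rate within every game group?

No

Regular time: Park 521/873 = 59.7%, Beaumont 21/31 = 67.7% → Beaumont
Clutch time: Park 9/34 = 26.5%, Beaumont 396/975 = 40.6% → Beaumont
Overall: Park 530/907 = 58.4%, Beaumont 417/1006 = 41.5% → Park
Beaumont wins each game group but Park wins overall — the comparison reverses. Beaumont's attempts skew toward clutch time, which has a lower base rate.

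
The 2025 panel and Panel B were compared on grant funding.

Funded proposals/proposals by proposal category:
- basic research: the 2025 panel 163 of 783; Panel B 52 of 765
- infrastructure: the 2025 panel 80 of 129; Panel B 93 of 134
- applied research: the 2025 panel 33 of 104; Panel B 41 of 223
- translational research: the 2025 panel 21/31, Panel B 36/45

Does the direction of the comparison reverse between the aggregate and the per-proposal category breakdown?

Basic research: the 2025 panel 163/783 = 20.8%, Panel B 52/765 = 6.8% → the 2025 panel
Infrastructure: the 2025 panel 80/129 = 62.0%, Panel B 93/134 = 69.4% → Panel B
Applied research: the 2025 panel 33/104 = 31.7%, Panel B 41/223 = 18.4% → the 2025 panel
Translational research: the 2025 panel 21/31 = 67.7%, Panel B 36/45 = 80.0% → Panel B
Overall: the 2025 panel 297/1047 = 28.4%, Panel B 222/1167 = 19.0% → the 2025 panel
Neither sweeps: the 2025 panel wins 2 of 4 groups, Panel B wins 2. The 2025 panel wins overall but not every group — no Simpson reversal.

No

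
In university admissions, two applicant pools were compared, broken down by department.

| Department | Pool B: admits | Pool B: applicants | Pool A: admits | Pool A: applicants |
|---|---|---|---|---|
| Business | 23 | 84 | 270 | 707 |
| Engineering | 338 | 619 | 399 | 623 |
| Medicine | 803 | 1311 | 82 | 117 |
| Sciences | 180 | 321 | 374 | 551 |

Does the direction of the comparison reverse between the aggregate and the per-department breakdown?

Business: Pool B 23/84 = 27.4%, Pool A 270/707 = 38.2% → Pool A
Engineering: Pool B 338/619 = 54.6%, Pool A 399/623 = 64.0% → Pool A
Medicine: Pool B 803/1311 = 61.3%, Pool A 82/117 = 70.1% → Pool A
Sciences: Pool B 180/321 = 56.1%, Pool A 374/551 = 67.9% → Pool A
Overall: Pool B 1344/2335 = 57.6%, Pool A 1125/1998 = 56.3% → Pool B
Pool A wins each department group but Pool B wins overall — the comparison reverses. Pool A's applicants skew toward Business, which has a lower base rate.

Yes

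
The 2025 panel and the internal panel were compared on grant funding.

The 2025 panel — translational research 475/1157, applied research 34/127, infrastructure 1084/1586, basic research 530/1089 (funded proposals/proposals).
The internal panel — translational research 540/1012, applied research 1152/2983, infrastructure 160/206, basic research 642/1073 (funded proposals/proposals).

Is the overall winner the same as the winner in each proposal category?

No

Translational research: the 2025 panel 475/1157 = 41.1%, the internal panel 540/1012 = 53.4% → the internal panel
Applied research: the 2025 panel 34/127 = 26.8%, the internal panel 1152/2983 = 38.6% → the internal panel
Infrastructure: the 2025 panel 1084/1586 = 68.3%, the internal panel 160/206 = 77.7% → the internal panel
Basic research: the 2025 panel 530/1089 = 48.7%, the internal panel 642/1073 = 59.8% → the internal panel
Overall: the 2025 panel 2123/3959 = 53.6%, the internal panel 2494/5274 = 47.3% → the 2025 panel
The internal panel wins each proposal group but the 2025 panel wins overall — the comparison reverses. The internal panel's proposals skew toward applied research, which has a lower base rate.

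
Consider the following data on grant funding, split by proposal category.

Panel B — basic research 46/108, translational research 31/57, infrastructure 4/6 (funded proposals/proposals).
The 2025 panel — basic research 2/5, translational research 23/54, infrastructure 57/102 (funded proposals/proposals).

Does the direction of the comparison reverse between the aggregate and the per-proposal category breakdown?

Yes

Basic research: Panel B 46/108 = 42.6%, the 2025 panel 2/5 = 40.0% → Panel B
Translational research: Panel B 31/57 = 54.4%, the 2025 panel 23/54 = 42.6% → Panel B
Infrastructure: Panel B 4/6 = 66.7%, the 2025 panel 57/102 = 55.9% → Panel B
Overall: Panel B 81/171 = 47.4%, the 2025 panel 82/161 = 50.9% → the 2025 panel
Panel B wins each proposal group but the 2025 panel wins overall — the comparison reverses. Panel B's proposals skew toward basic research, which has a lower base rate.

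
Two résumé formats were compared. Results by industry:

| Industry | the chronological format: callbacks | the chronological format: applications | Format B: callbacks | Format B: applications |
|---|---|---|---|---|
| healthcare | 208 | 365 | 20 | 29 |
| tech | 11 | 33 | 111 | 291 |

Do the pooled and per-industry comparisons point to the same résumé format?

Healthcare: the chronological format 208/365 = 57.0%, Format B 20/29 = 69.0% → Format B
Tech: the chronological format 11/33 = 33.3%, Format B 111/291 = 38.1% → Format B
Overall: the chronological format 219/398 = 55.0%, Format B 131/320 = 40.9% → the chronological format
Format B wins each industry group but the chronological format wins overall — the comparison reverses. Format B's applications skew toward tech, which has a lower base rate.

No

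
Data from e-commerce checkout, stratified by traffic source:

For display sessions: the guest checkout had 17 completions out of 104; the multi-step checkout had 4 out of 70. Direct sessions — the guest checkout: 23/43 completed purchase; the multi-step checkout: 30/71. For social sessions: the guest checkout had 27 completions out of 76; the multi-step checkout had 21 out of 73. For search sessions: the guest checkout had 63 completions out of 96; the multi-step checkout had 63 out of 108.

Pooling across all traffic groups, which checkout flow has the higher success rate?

Display: the guest checkout 17/104 = 16.3%, the multi-step checkout 4/70 = 5.7% → the guest checkout
Direct: the guest checkout 23/43 = 53.5%, the multi-step checkout 30/71 = 42.3% → the guest checkout
Social: the guest checkout 27/76 = 35.5%, the multi-step checkout 21/73 = 28.8% → the guest checkout
Search: the guest checkout 63/96 = 65.6%, the multi-step checkout 63/108 = 58.3% → the guest checkout
Overall: the guest checkout 130/319 = 40.8%, the multi-step checkout 118/322 = 36.6% → the guest checkout

the guest checkout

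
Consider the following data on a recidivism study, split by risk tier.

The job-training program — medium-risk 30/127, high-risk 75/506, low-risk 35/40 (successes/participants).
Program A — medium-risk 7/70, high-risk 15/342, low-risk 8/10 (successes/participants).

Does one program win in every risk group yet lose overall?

No

Medium-risk: the job-training program 30/127 = 23.6%, Program A 7/70 = 10.0% → the job-training program
High-risk: the job-training program 75/506 = 14.8%, Program A 15/342 = 4.4% → the job-training program
Low-risk: the job-training program 35/40 = 87.5%, Program A 8/10 = 80.0% → the job-training program
Overall: the job-training program 140/673 = 20.8%, Program A 30/422 = 7.1% → the job-training program
The job-training program wins overall and in every risk group — no reversal.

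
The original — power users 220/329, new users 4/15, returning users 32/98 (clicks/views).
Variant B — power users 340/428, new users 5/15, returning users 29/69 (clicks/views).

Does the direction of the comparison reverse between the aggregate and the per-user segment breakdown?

No

Power users: the original 220/329 = 66.9%, Variant B 340/428 = 79.4% → Variant B
New users: the original 4/15 = 26.7%, Variant B 5/15 = 33.3% → Variant B
Returning users: the original 32/98 = 32.7%, Variant B 29/69 = 42.0% → Variant B
Overall: the original 256/442 = 57.9%, Variant B 374/512 = 73.0% → Variant B
Variant B wins overall and in every user group — no reversal.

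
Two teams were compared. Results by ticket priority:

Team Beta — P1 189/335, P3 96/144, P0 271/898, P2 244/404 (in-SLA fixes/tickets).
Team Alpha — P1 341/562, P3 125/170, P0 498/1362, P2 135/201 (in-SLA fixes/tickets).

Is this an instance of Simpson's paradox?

No

P1: Team Beta 189/335 = 56.4%, Team Alpha 341/562 = 60.7% → Team Alpha
P3: Team Beta 96/144 = 66.7%, Team Alpha 125/170 = 73.5% → Team Alpha
P0: Team Beta 271/898 = 30.2%, Team Alpha 498/1362 = 36.6% → Team Alpha
P2: Team Beta 244/404 = 60.4%, Team Alpha 135/201 = 67.2% → Team Alpha
Overall: Team Beta 800/1781 = 44.9%, Team Alpha 1099/2295 = 47.9% → Team Alpha
Team Alpha wins overall and in every ticket group — no reversal.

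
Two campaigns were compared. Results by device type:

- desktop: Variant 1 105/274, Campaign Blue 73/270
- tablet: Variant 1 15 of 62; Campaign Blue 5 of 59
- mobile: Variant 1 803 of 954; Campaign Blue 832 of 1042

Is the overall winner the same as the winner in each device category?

Yes

Desktop: Variant 1 105/274 = 38.3%, Campaign Blue 73/270 = 27.0% → Variant 1
Tablet: Variant 1 15/62 = 24.2%, Campaign Blue 5/59 = 8.5% → Variant 1
Mobile: Variant 1 803/954 = 84.2%, Campaign Blue 832/1042 = 79.8% → Variant 1
Overall: Variant 1 923/1290 = 71.6%, Campaign Blue 910/1371 = 66.4% → Variant 1
Variant 1 wins overall and in every device group — no reversal.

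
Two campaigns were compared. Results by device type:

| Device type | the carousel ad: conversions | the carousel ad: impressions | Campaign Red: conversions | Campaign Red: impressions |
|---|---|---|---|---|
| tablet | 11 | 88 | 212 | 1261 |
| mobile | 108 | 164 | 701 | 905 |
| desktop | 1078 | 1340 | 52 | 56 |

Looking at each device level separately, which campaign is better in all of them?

Campaign Red

Tablet: the carousel ad 11/88 = 12.5%, Campaign Red 212/1261 = 16.8% → Campaign Red
Mobile: the carousel ad 108/164 = 65.9%, Campaign Red 701/905 = 77.5% → Campaign Red
Desktop: the carousel ad 1078/1340 = 80.4%, Campaign Red 52/56 = 92.9% → Campaign Red
Campaign Red has the higher rate in all 3 groups.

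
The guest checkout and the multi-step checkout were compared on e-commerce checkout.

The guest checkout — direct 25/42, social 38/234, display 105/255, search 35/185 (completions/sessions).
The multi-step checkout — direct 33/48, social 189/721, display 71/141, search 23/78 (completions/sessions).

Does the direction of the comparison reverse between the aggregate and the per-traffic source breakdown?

Direct: the guest checkout 25/42 = 59.5%, the multi-step checkout 33/48 = 68.8% → the multi-step checkout
Social: the guest checkout 38/234 = 16.2%, the multi-step checkout 189/721 = 26.2% → the multi-step checkout
Display: the guest checkout 105/255 = 41.2%, the multi-step checkout 71/141 = 50.4% → the multi-step checkout
Search: the guest checkout 35/185 = 18.9%, the multi-step checkout 23/78 = 29.5% → the multi-step checkout
Overall: the guest checkout 203/716 = 28.4%, the multi-step checkout 316/988 = 32.0% → the multi-step checkout
The multi-step checkout wins overall and in every traffic group — no reversal.

No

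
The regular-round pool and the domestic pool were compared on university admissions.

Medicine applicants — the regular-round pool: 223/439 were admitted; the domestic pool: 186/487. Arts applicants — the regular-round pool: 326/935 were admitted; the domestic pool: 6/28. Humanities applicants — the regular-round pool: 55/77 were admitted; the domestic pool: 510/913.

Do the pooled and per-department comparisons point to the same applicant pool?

Medicine: the regular-round pool 223/439 = 50.8%, the domestic pool 186/487 = 38.2% → the regular-round pool
Arts: the regular-round pool 326/935 = 34.9%, the domestic pool 6/28 = 21.4% → the regular-round pool
Humanities: the regular-round pool 55/77 = 71.4%, the domestic pool 510/913 = 55.9% → the regular-round pool
Overall: the regular-round pool 604/1451 = 41.6%, the domestic pool 702/1428 = 49.2% → the domestic pool
The regular-round pool wins each department group but the domestic pool wins overall — the comparison reverses. The regular-round pool's applicants skew toward Arts, which has a lower base rate.

No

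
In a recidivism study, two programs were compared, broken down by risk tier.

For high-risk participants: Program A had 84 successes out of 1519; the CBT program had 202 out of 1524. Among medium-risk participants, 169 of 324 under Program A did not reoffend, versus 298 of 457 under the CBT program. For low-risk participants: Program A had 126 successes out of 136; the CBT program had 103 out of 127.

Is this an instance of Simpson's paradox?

No

High-risk: Program A 84/1519 = 5.5%, the CBT program 202/1524 = 13.3% → the CBT program
Medium-risk: Program A 169/324 = 52.2%, the CBT program 298/457 = 65.2% → the CBT program
Low-risk: Program A 126/136 = 92.6%, the CBT program 103/127 = 81.1% → Program A
Overall: Program A 379/1979 = 19.2%, the CBT program 603/2108 = 28.6% → the CBT program
Neither sweeps: Program A wins 1 of 3 groups, the CBT program wins 2. The CBT program wins overall but not every group — no Simpson reversal.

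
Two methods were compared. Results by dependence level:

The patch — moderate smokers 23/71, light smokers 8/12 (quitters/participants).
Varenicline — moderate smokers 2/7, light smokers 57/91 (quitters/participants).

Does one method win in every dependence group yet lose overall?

Yes

Moderate smokers: the patch 23/71 = 32.4%, varenicline 2/7 = 28.6% → the patch
Light smokers: the patch 8/12 = 66.7%, varenicline 57/91 = 62.6% → the patch
Overall: the patch 31/83 = 37.3%, varenicline 59/98 = 60.2% → varenicline
The patch wins each dependence group but varenicline wins overall — the comparison reverses. The patch's participants skew toward moderate smokers, which has a lower base rate.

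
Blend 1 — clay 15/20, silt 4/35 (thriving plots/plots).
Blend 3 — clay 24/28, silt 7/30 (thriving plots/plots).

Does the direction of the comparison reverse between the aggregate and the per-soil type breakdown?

No

Clay: Blend 1 15/20 = 75.0%, Blend 3 24/28 = 85.7% → Blend 3
Silt: Blend 1 4/35 = 11.4%, Blend 3 7/30 = 23.3% → Blend 3
Overall: Blend 1 19/55 = 34.5%, Blend 3 31/58 = 53.4% → Blend 3
Blend 3 wins overall and in every soil group — no reversal.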